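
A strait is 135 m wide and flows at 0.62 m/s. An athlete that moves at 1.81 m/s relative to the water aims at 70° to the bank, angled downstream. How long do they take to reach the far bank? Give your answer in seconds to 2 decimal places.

79.37 s

The component of the athlete's velocity perpendicular to the bank is 1.81 × sin 70° = 1.701 m/s.
The flow acts along the bank and has no component across it.
Time = 135 / 1.701 = 79.372 s.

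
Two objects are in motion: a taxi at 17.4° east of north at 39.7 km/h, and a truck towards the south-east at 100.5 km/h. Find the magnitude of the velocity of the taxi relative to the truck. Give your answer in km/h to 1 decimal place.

124.0 km/h

Taking east as x and north as y: taxi velocity = (11.872, 37.883) km/h; truck velocity = (71.064, -71.064) km/h.
Velocity of taxi relative to truck = (11.872, 37.883) − (71.064, -71.064) = (-59.192, 108.948) km/h.
Magnitude = |(-59.192, 108.948)| = 123.989 km/h.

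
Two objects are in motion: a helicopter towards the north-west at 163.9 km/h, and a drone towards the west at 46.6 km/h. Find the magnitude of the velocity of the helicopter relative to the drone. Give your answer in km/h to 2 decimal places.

135.03 km/h

Taking east as x and north as y: helicopter velocity = (-115.895, 115.895) km/h; drone velocity = (-46.600, 0.000) km/h.
Velocity of helicopter relative to drone = (-115.895, 115.895) − (-46.600, 0.000) = (-69.295, 115.895) km/h.
Magnitude = |(-69.295, 115.895)| = 135.031 km/h.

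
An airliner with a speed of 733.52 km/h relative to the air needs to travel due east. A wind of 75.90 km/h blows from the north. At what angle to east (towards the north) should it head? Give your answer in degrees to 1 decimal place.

The wind pushes perpendicular to the desired track; the heading must have a component into the wind equal to 75.90 km/h: 733.52 sin θ = 75.90.
sin θ = 0.1035, so θ = 5.939°.

5.9°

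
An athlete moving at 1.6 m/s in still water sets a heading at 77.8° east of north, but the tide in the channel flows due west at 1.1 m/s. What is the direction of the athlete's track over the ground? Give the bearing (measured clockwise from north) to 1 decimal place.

053.9°

Taking east as x and north as y: velocity relative to the water = (1.564, 0.338) m/s; the water relative to ground = (-1.100, 0.000) m/s.
Velocity relative to ground = (1.564, 0.338) + (-1.100, 0.000) = (0.464, 0.338) m/s.
Bearing = atan2(0.46, 0.34) = 53.91° clockwise from north.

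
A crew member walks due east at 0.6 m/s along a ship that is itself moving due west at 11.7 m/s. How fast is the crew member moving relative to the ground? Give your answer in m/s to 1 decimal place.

11.1 m/s

Taking east as x and north as y: ship velocity = (-11.700, 0.000) m/s; crew member velocity relative to ship = (0.600, 0.000) m/s.
Velocity relative to ground = (-11.700, 0.000) + (0.600, 0.000) = (-11.100, 0.000) m/s.
Speed = |(-11.100, 0.000)| = 11.100 m/s.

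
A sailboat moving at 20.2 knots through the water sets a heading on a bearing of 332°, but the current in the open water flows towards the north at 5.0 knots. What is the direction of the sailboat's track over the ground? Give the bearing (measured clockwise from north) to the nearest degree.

Taking east as x and north as y: velocity relative to the water = (-9.483, 17.836) knots; the water relative to ground = (0.000, 5.000) knots.
Velocity relative to ground = (-9.483, 17.836) + (0.000, 5.000) = (-9.483, 22.836) knots.
Bearing = atan2(-9.48, 22.84) = 337.45° clockwise from north.

337°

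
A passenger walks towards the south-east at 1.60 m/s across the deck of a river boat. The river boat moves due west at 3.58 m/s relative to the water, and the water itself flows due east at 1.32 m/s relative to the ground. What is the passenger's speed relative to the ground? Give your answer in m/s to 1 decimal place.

1.6 m/s

In east/north components (m/s): passenger relative to river boat = (1.131, -1.131); river boat relative to water = (-3.580, 0.000); water relative to ground = (1.320, 0.000).
Sum = (-1.129, -1.131) m/s.
Speed = |(-1.129, -1.131)| = 1.598 m/s.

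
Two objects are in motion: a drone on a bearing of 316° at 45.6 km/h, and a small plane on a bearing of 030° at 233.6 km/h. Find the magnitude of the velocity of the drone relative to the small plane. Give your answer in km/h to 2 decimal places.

Taking east as x and north as y: drone velocity = (-31.676, 32.802) km/h; small plane velocity = (116.800, 202.304) km/h.
Velocity of drone relative to small plane = (-31.676, 32.802) − (116.800, 202.304) = (-148.476, -169.502) km/h.
Magnitude = |(-148.476, -169.502)| = 225.335 km/h.

225.34 km/h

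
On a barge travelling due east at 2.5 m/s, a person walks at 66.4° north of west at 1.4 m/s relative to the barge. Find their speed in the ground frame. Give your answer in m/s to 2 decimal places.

2.33 m/s

Taking east as x and north as y: barge velocity = (2.500, 0.000) m/s; person velocity relative to barge = (-0.560, 1.283) m/s.
Velocity relative to ground = (2.500, 0.000) + (-0.560, 1.283) = (1.940, 1.283) m/s.
Speed = |(1.940, 1.283)| = 2.325 m/s.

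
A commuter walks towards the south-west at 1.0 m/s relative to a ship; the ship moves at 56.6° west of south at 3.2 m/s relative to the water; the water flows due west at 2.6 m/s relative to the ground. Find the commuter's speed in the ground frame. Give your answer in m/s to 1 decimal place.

In east/north components (m/s): commuter relative to ship = (-0.707, -0.707); ship relative to water = (-2.672, -1.762); water relative to ground = (-2.600, 0.000).
Sum = (-5.979, -2.469) m/s.
Speed = |(-5.979, -2.469)| = 6.468 m/s.

6.5 m/s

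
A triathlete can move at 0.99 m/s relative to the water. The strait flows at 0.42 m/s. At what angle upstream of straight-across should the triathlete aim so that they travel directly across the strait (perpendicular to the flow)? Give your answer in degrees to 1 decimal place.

25.1°

To cancel the current, the upstream component of the triathlete's velocity must equal the flow: 0.99 sin θ = 0.42.
sin θ = 0.42 / 0.99 = 0.4242.
θ = arcsin(0.4242) = 25.103°.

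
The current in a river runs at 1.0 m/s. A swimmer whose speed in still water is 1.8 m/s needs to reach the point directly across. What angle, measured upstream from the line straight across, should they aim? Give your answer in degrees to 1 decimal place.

To cancel the current, the upstream component of the swimmer's velocity must equal the flow: 1.8 sin θ = 1.0.
sin θ = 1.0 / 1.8 = 0.5556.
θ = arcsin(0.5556) = 33.749°.

33.7°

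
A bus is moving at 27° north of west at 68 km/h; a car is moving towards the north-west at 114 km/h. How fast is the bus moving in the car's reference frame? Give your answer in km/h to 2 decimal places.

Taking east as x and north as y: bus velocity = (-60.588, 30.871) km/h; car velocity = (-80.610, 80.610) km/h.
Velocity of bus relative to car = (-60.588, 30.871) − (-80.610, 80.610) = (20.022, -49.739) km/h.
Magnitude = |(20.022, -49.739)| = 53.617 km/h.

53.62 km/h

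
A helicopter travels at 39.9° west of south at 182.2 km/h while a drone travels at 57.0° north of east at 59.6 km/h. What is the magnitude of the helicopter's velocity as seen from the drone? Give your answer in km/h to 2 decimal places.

241.47 km/h

Taking east as x and north as y: helicopter velocity = (-116.872, -139.777) km/h; drone velocity = (32.460, 49.985) km/h.
Velocity of helicopter relative to drone = (-116.872, -139.777) − (32.460, 49.985) = (-149.333, -189.762) km/h.
Magnitude = |(-149.333, -189.762)| = 241.475 km/h.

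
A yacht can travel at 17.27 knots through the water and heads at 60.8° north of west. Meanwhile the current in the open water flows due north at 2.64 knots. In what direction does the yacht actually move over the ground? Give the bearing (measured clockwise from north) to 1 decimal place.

Taking east as x and north as y: velocity relative to the water = (-8.425, 15.075) knots; the water relative to ground = (0.000, 2.640) knots.
Velocity relative to ground = (-8.425, 15.075) + (0.000, 2.640) = (-8.425, 17.715) knots.
Bearing = atan2(-8.43, 17.72) = 334.56° clockwise from north.

334.6°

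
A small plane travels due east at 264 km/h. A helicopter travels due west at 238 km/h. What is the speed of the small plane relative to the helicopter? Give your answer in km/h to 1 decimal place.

Taking east as x and north as y: small plane velocity = (264.000, 0.000) km/h; helicopter velocity = (-238.000, 0.000) km/h.
Velocity of small plane relative to helicopter = (264.000, 0.000) − (-238.000, 0.000) = (502.000, 0.000) km/h.
Magnitude = |(502.000, 0.000)| = 502.000 km/h.

502.0 km/h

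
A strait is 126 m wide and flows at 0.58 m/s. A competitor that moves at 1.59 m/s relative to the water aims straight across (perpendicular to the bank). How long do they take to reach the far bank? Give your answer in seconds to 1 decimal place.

79.2 s

The component of the competitor's velocity perpendicular to the bank is 1.59 m/s.
Only the cross-stream component determines the crossing time; the current contributes nothing perpendicular to the bank.
Time = 126 / 1.590 = 79.245 s.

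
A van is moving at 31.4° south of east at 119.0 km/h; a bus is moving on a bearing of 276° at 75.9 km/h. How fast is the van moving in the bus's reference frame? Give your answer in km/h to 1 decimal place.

190.4 km/h

Taking east as x and north as y: van velocity = (101.573, -62.000) km/h; bus velocity = (-75.484, 7.934) km/h.
Velocity of van relative to bus = (101.573, -62.000) − (-75.484, 7.934) = (177.057, -69.934) km/h.
Magnitude = |(177.057, -69.934)| = 190.368 km/h.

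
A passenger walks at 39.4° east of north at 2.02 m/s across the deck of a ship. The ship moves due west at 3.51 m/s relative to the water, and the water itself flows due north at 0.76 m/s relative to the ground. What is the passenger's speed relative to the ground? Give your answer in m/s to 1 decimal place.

3.2 m/s

In east/north components (m/s): passenger relative to ship = (1.282, 1.561); ship relative to water = (-3.510, 0.000); water relative to ground = (0.000, 0.760).
Sum = (-2.228, 2.321) m/s.
Speed = |(-2.228, 2.321)| = 3.217 m/s.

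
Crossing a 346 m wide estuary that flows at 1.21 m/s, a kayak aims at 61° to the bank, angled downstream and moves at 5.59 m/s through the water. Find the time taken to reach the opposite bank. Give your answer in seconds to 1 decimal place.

70.8 s

The component of the kayak's velocity perpendicular to the bank is 5.59 × sin 61° = 4.889 m/s.
The flow acts along the bank and has no component across it.
Time = 346 / 4.889 = 70.769 s.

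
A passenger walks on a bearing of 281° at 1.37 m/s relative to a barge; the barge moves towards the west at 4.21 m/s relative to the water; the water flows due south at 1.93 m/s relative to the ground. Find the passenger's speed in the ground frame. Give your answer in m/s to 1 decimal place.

In east/north components (m/s): passenger relative to barge = (-1.345, 0.261); barge relative to water = (-4.210, 0.000); water relative to ground = (0.000, -1.930).
Sum = (-5.555, -1.669) m/s.
Speed = |(-5.555, -1.669)| = 5.800 m/s.

5.8 m/s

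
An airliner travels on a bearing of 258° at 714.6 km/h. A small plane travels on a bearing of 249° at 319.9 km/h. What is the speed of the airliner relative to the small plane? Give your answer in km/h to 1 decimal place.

401.8 km/h

Taking east as x and north as y: airliner velocity = (-698.984, -148.574) km/h; small plane velocity = (-298.652, -114.642) km/h.
Velocity of airliner relative to small plane = (-698.984, -148.574) − (-298.652, -114.642) = (-400.332, -33.932) km/h.
Magnitude = |(-400.332, -33.932)| = 401.767 km/h.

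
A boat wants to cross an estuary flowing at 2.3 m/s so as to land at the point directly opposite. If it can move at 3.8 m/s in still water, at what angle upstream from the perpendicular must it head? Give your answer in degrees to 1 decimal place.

To cancel the current, the upstream component of the boat's velocity must equal the flow: 3.8 sin θ = 2.3.
sin θ = 2.3 / 3.8 = 0.6053.
θ = arcsin(0.6053) = 37.248°.

37.2°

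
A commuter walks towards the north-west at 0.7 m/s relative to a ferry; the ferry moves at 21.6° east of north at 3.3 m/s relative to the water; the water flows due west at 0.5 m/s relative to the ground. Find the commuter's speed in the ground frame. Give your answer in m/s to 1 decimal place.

In east/north components (m/s): commuter relative to ferry = (-0.495, 0.495); ferry relative to water = (1.215, 3.068); water relative to ground = (-0.500, 0.000).
Sum = (0.220, 3.563) m/s.
Speed = |(0.220, 3.563)| = 3.570 m/s.

3.6 m/s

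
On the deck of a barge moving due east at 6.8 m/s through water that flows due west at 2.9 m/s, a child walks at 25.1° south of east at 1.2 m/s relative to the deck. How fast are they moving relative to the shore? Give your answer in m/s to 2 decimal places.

In east/north components (m/s): child relative to barge = (1.087, -0.509); barge relative to water = (6.800, 0.000); water relative to ground = (-2.900, 0.000).
Sum = (4.987, -0.509) m/s.
Speed = |(4.987, -0.509)| = 5.013 m/s.

5.01 m/s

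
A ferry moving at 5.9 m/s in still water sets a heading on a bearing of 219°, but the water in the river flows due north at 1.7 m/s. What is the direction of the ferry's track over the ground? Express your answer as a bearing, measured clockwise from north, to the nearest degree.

232°

Taking east as x and north as y: velocity relative to the water = (-3.713, -4.585) m/s; the water relative to ground = (0.000, 1.700) m/s.
Velocity relative to ground = (-3.713, -4.585) + (0.000, 1.700) = (-3.713, -2.885) m/s.
Bearing = atan2(-3.71, -2.89) = 232.15° clockwise from north.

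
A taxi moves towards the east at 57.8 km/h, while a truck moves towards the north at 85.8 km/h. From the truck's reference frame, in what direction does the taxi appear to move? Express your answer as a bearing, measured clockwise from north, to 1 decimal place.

146.0°

Taking east as x and north as y: taxi velocity = (57.800, 0.000) km/h; truck velocity = (0.000, 85.800) km/h.
Velocity of taxi relative to truck = (57.800, 0.000) − (0.000, 85.800) = (57.800, -85.800) km/h.
Bearing = atan2(57.80, -85.80) = 146.03° clockwise from north.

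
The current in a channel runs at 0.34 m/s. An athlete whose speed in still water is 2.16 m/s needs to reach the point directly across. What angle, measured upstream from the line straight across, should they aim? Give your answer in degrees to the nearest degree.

To cancel the current, the upstream component of the athlete's velocity must equal the flow: 2.16 sin θ = 0.34.
sin θ = 0.34 / 2.16 = 0.1574.
θ = arcsin(0.1574) = 9.056°.

9°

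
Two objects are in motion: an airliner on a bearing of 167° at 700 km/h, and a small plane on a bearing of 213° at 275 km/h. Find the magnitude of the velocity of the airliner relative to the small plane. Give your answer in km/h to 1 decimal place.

Taking east as x and north as y: airliner velocity = (157.466, -682.059) km/h; small plane velocity = (-149.776, -230.634) km/h.
Velocity of airliner relative to small plane = (157.466, -682.059) − (-149.776, -230.634) = (307.241, -451.425) km/h.
Magnitude = |(307.241, -451.425)| = 546.060 km/h.

546.1 km/h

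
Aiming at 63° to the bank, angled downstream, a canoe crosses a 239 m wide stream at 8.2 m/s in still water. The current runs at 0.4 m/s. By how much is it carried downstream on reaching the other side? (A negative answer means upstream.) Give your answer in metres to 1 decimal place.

134.9 m

Perpendicular speed = 7.306 m/s; crossing time = 239 / 7.306 = 32.712 s.
Net downstream speed = 4.123 m/s.
Drift = 4.123 × 32.712 = 134.861 m (downstream).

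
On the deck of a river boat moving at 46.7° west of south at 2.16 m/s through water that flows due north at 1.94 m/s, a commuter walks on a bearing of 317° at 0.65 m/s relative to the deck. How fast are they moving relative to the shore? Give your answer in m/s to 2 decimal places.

2.22 m/s

In east/north components (m/s): commuter relative to river boat = (-0.443, 0.475); river boat relative to water = (-1.572, -1.481); water relative to ground = (0.000, 1.940).
Sum = (-2.015, 0.934) m/s.
Speed = |(-2.015, 0.934)| = 2.221 m/s.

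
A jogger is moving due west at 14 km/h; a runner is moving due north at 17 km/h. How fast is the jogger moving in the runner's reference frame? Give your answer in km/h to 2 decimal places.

Taking east as x and north as y: jogger velocity = (-14.000, 0.000) km/h; runner velocity = (0.000, 17.000) km/h.
Velocity of jogger relative to runner = (-14.000, 0.000) − (0.000, 17.000) = (-14.000, -17.000) km/h.
Magnitude = |(-14.000, -17.000)| = 22.023 km/h.

22.02 km/h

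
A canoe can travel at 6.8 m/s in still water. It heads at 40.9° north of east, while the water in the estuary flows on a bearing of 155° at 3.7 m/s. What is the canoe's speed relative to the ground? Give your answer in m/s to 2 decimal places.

Taking east as x and north as y: velocity relative to the water = (5.140, 4.452) m/s; the water relative to ground = (1.564, -3.353) m/s.
Velocity relative to ground = (5.140, 4.452) + (1.564, -3.353) = (6.703, 1.099) m/s.
Speed = |(6.703, 1.099)| = 6.793 m/s.

6.79 m/s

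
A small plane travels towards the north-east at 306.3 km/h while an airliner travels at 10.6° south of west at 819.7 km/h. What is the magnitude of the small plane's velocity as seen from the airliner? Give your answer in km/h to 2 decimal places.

Taking east as x and north as y: small plane velocity = (216.587, 216.587) km/h; airliner velocity = (-805.712, -150.785) km/h.
Velocity of small plane relative to airliner = (216.587, 216.587) − (-805.712, -150.785) = (1022.299, 367.372) km/h.
Magnitude = |(1022.299, 367.372)| = 1086.304 km/h.

1086.30 km/h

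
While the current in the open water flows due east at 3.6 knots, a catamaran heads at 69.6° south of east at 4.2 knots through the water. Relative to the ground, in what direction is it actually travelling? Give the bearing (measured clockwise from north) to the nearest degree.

128°

Taking east as x and north as y: velocity relative to the water = (1.464, -3.937) knots; the water relative to ground = (3.600, 0.000) knots.
Velocity relative to ground = (1.464, -3.937) + (3.600, 0.000) = (5.064, -3.937) knots.
Bearing = atan2(5.06, -3.94) = 127.86° clockwise from north.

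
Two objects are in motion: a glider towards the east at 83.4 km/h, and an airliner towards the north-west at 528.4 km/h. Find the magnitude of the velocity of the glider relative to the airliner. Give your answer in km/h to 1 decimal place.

Taking east as x and north as y: glider velocity = (83.400, 0.000) km/h; airliner velocity = (-373.635, 373.635) km/h.
Velocity of glider relative to airliner = (83.400, 0.000) − (-373.635, 373.635) = (457.035, -373.635) km/h.
Magnitude = |(457.035, -373.635)| = 590.326 km/h.

590.3 km/h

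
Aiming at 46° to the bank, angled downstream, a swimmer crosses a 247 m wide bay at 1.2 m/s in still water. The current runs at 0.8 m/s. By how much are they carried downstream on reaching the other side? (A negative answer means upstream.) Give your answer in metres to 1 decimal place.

467.4 m

Perpendicular speed = 0.863 m/s; crossing time = 247 / 0.863 = 286.142 s.
Net downstream speed = 1.634 m/s.
Drift = 1.634 × 286.142 = 467.439 m (downstream).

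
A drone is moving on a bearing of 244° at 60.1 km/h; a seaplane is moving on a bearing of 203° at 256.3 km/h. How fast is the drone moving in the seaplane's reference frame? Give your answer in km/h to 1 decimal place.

214.6 km/h

Taking east as x and north as y: drone velocity = (-54.018, -26.346) km/h; seaplane velocity = (-100.144, -235.925) km/h.
Velocity of drone relative to seaplane = (-54.018, -26.346) − (-100.144, -235.925) = (46.127, 209.579) km/h.
Magnitude = |(46.127, 209.579)| = 214.595 km/h.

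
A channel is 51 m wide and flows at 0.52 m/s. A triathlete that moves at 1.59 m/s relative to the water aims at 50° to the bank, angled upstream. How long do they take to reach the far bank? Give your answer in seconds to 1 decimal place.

41.9 s

The component of the triathlete's velocity perpendicular to the bank is 1.59 × sin 50° = 1.218 m/s.
The flow acts along the bank and has no component across it.
Time = 51 / 1.218 = 41.872 s.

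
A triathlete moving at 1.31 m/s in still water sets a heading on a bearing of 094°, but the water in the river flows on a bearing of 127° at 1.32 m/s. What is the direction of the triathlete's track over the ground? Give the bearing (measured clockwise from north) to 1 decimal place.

110.6°

Taking east as x and north as y: velocity relative to the water = (1.307, -0.091) m/s; the water relative to ground = (1.054, -0.794) m/s.
Velocity relative to ground = (1.307, -0.091) + (1.054, -0.794) = (2.361, -0.886) m/s.
Bearing = atan2(2.36, -0.89) = 110.56° clockwise from north.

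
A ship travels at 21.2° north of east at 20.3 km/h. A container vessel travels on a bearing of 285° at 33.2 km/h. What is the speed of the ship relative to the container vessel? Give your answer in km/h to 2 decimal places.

51.01 km/h

Taking east as x and north as y: ship velocity = (18.926, 7.341) km/h; container vessel velocity = (-32.069, 8.593) km/h.
Velocity of ship relative to container vessel = (18.926, 7.341) − (-32.069, 8.593) = (50.995, -1.252) km/h.
Magnitude = |(50.995, -1.252)| = 51.010 km/h.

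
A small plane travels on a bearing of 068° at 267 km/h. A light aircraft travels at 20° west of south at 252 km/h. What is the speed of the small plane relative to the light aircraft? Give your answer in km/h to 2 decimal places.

Taking east as x and north as y: small plane velocity = (247.558, 100.020) km/h; light aircraft velocity = (-86.189, -236.803) km/h.
Velocity of small plane relative to light aircraft = (247.558, 100.020) − (-86.189, -236.803) = (333.747, 336.823) km/h.
Magnitude = |(333.747, 336.823)| = 474.169 km/h.

474.17 km/h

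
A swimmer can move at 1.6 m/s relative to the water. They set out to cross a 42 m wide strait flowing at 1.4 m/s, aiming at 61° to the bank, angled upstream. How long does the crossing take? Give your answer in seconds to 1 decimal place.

The component of the swimmer's velocity perpendicular to the bank is 1.6 × sin 61° = 1.399 m/s.
The flow acts along the bank and has no component across it.
Time = 42 / 1.399 = 30.013 s.

30.0 s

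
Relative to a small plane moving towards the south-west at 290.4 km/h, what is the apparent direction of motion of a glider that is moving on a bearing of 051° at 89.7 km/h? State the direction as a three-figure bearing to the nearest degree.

046°

Taking east as x and north as y: glider velocity = (69.710, 56.450) km/h; small plane velocity = (-205.344, -205.344) km/h.
Velocity of glider relative to small plane = (69.710, 56.450) − (-205.344, -205.344) = (275.054, 261.794) km/h.
Bearing = atan2(275.05, 261.79) = 46.41° clockwise from north.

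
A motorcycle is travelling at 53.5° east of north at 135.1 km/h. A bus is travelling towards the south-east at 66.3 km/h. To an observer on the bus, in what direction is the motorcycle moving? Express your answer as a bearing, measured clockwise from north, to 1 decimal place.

025.9°

Taking east as x and north as y: motorcycle velocity = (108.601, 80.361) km/h; bus velocity = (46.881, -46.881) km/h.
Velocity of motorcycle relative to bus = (108.601, 80.361) − (46.881, -46.881) = (61.720, 127.242) km/h.
Bearing = atan2(61.72, 127.24) = 25.88° clockwise from north.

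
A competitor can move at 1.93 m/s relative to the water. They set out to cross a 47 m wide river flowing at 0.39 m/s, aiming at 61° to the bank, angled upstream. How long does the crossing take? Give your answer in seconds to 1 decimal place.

27.8 s

The component of the competitor's velocity perpendicular to the bank is 1.93 × sin 61° = 1.688 m/s.
Only the cross-stream component determines the crossing time; the current contributes nothing perpendicular to the bank.
Time = 47 / 1.688 = 27.843 s.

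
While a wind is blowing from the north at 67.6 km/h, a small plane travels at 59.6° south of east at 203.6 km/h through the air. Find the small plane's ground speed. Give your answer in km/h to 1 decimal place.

Taking east as x and north as y: velocity relative to the air = (103.028, -175.608) km/h; the air relative to ground = (0.000, -67.600) km/h.
Velocity relative to ground = (103.028, -175.608) + (0.000, -67.600) = (103.028, -243.208) km/h.
Speed = |(103.028, -243.208)| = 264.130 km/h.

264.1 km/h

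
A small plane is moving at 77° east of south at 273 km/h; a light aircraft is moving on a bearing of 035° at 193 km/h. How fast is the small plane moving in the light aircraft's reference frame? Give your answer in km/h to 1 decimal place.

268.9 km/h

Taking east as x and north as y: small plane velocity = (266.003, -61.412) km/h; light aircraft velocity = (110.700, 158.096) km/h.
Velocity of small plane relative to light aircraft = (266.003, -61.412) − (110.700, 158.096) = (155.303, -219.508) km/h.
Magnitude = |(155.303, -219.508)| = 268.892 km/h.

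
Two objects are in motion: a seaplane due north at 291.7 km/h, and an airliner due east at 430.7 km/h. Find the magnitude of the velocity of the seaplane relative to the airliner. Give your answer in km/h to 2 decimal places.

Taking east as x and north as y: seaplane velocity = (0.000, 291.700) km/h; airliner velocity = (430.700, 0.000) km/h.
Velocity of seaplane relative to airliner = (0.000, 291.700) − (430.700, 0.000) = (-430.700, 291.700) km/h.
Magnitude = |(-430.700, 291.700)| = 520.184 km/h.

520.18 km/h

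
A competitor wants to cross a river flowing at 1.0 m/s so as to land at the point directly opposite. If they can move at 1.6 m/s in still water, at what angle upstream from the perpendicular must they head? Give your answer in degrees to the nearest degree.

39°

To cancel the current, the upstream component of the competitor's velocity must equal the flow: 1.6 sin θ = 1.0.
sin θ = 1.0 / 1.6 = 0.6250.
θ = arcsin(0.6250) = 38.682°.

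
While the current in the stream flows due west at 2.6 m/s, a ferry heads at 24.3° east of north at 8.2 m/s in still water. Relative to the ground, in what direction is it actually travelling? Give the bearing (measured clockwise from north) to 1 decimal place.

Taking east as x and north as y: velocity relative to the water = (3.374, 7.474) m/s; the water relative to ground = (-2.600, 0.000) m/s.
Velocity relative to ground = (3.374, 7.474) + (-2.600, 0.000) = (0.774, 7.474) m/s.
Bearing = atan2(0.77, 7.47) = 5.92° clockwise from north.

005.9°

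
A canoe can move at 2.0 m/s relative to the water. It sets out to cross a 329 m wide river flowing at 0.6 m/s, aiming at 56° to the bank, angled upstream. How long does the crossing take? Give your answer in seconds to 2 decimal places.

The component of the canoe's velocity perpendicular to the bank is 2.0 × sin 56° = 1.658 m/s.
The current is parallel to the bank, so it does not affect the crossing time.
Time = 329 / 1.658 = 198.423 s.

198.42 s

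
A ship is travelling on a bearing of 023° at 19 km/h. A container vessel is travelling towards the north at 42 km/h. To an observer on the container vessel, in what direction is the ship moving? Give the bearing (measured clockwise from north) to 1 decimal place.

163.1°

Taking east as x and north as y: ship velocity = (7.424, 17.490) km/h; container vessel velocity = (0.000, 42.000) km/h.
Velocity of ship relative to container vessel = (7.424, 17.490) − (0.000, 42.000) = (7.424, -24.510) km/h.
Bearing = atan2(7.42, -24.51) = 163.15° clockwise from north.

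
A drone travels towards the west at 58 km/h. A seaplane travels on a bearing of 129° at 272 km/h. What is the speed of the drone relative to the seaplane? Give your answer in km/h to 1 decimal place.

319.2 km/h

Taking east as x and north as y: drone velocity = (-58.000, 0.000) km/h; seaplane velocity = (211.384, -171.175) km/h.
Velocity of drone relative to seaplane = (-58.000, 0.000) − (211.384, -171.175) = (-269.384, 171.175) km/h.
Magnitude = |(-269.384, 171.175)| = 319.168 km/h.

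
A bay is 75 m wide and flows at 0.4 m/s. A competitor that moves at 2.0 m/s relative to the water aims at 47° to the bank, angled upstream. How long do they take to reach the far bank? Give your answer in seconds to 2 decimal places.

The component of the competitor's velocity perpendicular to the bank is 2.0 × sin 47° = 1.463 m/s.
The flow acts along the bank and has no component across it.
Time = 75 / 1.463 = 51.275 s.

51.27 s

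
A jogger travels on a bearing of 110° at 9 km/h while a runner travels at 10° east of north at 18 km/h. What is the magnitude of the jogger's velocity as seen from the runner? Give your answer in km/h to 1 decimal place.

21.5 km/h

Taking east as x and north as y: jogger velocity = (8.457, -3.078) km/h; runner velocity = (3.126, 17.727) km/h.
Velocity of jogger relative to runner = (8.457, -3.078) − (3.126, 17.727) = (5.332, -20.805) km/h.
Magnitude = |(5.332, -20.805)| = 21.477 km/h.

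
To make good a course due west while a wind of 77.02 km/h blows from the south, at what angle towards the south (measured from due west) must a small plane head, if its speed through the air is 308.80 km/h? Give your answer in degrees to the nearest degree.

14°

The wind pushes perpendicular to the desired track; the heading must have a component into the wind equal to 77.02 km/h: 308.80 sin θ = 77.02.
sin θ = 0.2494, so θ = 14.443°.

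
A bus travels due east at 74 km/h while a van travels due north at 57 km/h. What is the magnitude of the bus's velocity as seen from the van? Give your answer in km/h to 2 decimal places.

Taking east as x and north as y: bus velocity = (74.000, 0.000) km/h; van velocity = (0.000, 57.000) km/h.
Velocity of bus relative to van = (74.000, 0.000) − (0.000, 57.000) = (74.000, -57.000) km/h.
Magnitude = |(74.000, -57.000)| = 93.408 km/h.

93.41 km/h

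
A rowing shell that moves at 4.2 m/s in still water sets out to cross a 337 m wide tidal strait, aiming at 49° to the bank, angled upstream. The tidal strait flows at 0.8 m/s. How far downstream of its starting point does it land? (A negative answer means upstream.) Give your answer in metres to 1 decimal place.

-207.9 m

Perpendicular speed = 3.170 m/s; crossing time = 337 / 3.170 = 106.317 s.
Net downstream speed = -1.955 m/s.
Drift = -1.955 × 106.317 = -207.896 m (upstream).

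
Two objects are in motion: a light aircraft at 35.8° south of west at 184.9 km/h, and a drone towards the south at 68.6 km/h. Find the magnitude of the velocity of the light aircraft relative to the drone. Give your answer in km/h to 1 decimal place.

155.1 km/h

Taking east as x and north as y: light aircraft velocity = (-149.966, -108.159) km/h; drone velocity = (0.000, -68.600) km/h.
Velocity of light aircraft relative to drone = (-149.966, -108.159) − (0.000, -68.600) = (-149.966, -39.559) km/h.
Magnitude = |(-149.966, -39.559)| = 155.095 km/h.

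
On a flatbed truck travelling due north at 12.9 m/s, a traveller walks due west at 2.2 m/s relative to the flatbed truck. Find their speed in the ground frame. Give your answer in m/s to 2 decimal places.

Taking east as x and north as y: flatbed truck velocity = (0.000, 12.900) m/s; traveller velocity relative to flatbed truck = (-2.200, 0.000) m/s.
Velocity relative to ground = (0.000, 12.900) + (-2.200, 0.000) = (-2.200, 12.900) m/s.
Speed = |(-2.200, 12.900)| = 13.086 m/s.

13.09 m/s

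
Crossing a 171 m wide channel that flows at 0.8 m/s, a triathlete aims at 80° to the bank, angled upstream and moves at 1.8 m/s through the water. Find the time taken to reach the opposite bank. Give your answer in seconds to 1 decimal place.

The component of the triathlete's velocity perpendicular to the bank is 1.8 × sin 80° = 1.773 m/s.
The flow acts along the bank and has no component across it.
Time = 171 / 1.773 = 96.466 s.

96.5 s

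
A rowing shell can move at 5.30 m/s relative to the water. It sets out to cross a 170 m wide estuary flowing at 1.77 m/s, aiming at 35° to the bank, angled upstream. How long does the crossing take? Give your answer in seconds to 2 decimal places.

The component of the rowing shell's velocity perpendicular to the bank is 5.30 × sin 35° = 3.040 m/s.
The flow acts along the bank and has no component across it.
Time = 170 / 3.040 = 55.922 s.

55.92 s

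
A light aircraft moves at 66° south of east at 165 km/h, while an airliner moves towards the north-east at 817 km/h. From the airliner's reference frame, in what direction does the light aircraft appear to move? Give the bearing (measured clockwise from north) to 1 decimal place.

Taking east as x and north as y: light aircraft velocity = (67.112, -150.735) km/h; airliner velocity = (577.706, 577.706) km/h.
Velocity of light aircraft relative to airliner = (67.112, -150.735) − (577.706, 577.706) = (-510.595, -728.441) km/h.
Bearing = atan2(-510.59, -728.44) = 215.03° clockwise from north.

215.0°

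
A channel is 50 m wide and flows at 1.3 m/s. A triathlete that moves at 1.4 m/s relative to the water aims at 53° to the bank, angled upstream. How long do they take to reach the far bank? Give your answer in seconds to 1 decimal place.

The component of the triathlete's velocity perpendicular to the bank is 1.4 × sin 53° = 1.118 m/s.
Only the cross-stream component determines the crossing time; the current contributes nothing perpendicular to the bank.
Time = 50 / 1.118 = 44.719 s.

44.7 s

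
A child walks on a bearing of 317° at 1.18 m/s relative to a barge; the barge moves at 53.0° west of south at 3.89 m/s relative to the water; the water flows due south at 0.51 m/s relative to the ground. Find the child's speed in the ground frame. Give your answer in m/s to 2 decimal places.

In east/north components (m/s): child relative to barge = (-0.805, 0.863); barge relative to water = (-3.107, -2.341); water relative to ground = (0.000, -0.510).
Sum = (-3.911, -1.988) m/s.
Speed = |(-3.911, -1.988)| = 4.388 m/s.

4.39 m/s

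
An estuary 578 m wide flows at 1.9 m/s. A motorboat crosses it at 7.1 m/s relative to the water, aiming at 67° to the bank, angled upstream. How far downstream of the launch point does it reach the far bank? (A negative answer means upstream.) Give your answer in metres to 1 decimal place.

-77.3 m

Perpendicular speed = 6.536 m/s; crossing time = 578 / 6.536 = 88.439 s.
Net downstream speed = -0.874 m/s.
Drift = -0.874 × 88.439 = -77.313 m (upstream).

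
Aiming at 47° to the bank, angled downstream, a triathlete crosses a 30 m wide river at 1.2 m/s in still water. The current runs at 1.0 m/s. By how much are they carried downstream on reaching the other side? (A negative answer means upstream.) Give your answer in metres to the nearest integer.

62 m

Perpendicular speed = 0.878 m/s; crossing time = 30 / 0.878 = 34.183 s.
Net downstream speed = 1.818 m/s.
Drift = 1.818 × 34.183 = 62.159 m (downstream).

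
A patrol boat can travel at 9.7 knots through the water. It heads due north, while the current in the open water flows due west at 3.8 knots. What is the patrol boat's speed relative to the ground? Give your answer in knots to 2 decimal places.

Taking east as x and north as y: velocity relative to the water = (0.000, 9.700) knots; the water relative to ground = (-3.800, 0.000) knots.
Velocity relative to ground = (0.000, 9.700) + (-3.800, 0.000) = (-3.800, 9.700) knots.
Speed = |(-3.800, 9.700)| = 10.418 knots.

10.42 knots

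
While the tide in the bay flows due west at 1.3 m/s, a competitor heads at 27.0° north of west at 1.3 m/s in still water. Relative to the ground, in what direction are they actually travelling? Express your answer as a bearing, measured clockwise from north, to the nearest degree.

284°

Taking east as x and north as y: velocity relative to the water = (-1.158, 0.590) m/s; the water relative to ground = (-1.300, 0.000) m/s.
Velocity relative to ground = (-1.158, 0.590) + (-1.300, 0.000) = (-2.458, 0.590) m/s.
Bearing = atan2(-2.46, 0.59) = 283.50° clockwise from north.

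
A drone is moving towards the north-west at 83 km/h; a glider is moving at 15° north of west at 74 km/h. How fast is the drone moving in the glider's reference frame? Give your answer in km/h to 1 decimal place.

41.6 km/h

Taking east as x and north as y: drone velocity = (-58.690, 58.690) km/h; glider velocity = (-71.479, 19.153) km/h.
Velocity of drone relative to glider = (-58.690, 58.690) − (-71.479, 19.153) = (12.789, 39.537) km/h.
Magnitude = |(12.789, 39.537)| = 41.554 km/h.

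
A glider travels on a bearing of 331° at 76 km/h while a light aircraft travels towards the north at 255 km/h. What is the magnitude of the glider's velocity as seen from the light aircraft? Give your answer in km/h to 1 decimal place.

192.1 km/h

Taking east as x and north as y: glider velocity = (-36.846, 66.471) km/h; light aircraft velocity = (0.000, 255.000) km/h.
Velocity of glider relative to light aircraft = (-36.846, 66.471) − (0.000, 255.000) = (-36.846, -188.529) km/h.
Magnitude = |(-36.846, -188.529)| = 192.096 km/h.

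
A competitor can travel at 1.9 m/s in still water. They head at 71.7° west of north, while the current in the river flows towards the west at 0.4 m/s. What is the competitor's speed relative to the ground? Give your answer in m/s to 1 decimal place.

2.3 m/s

Taking east as x and north as y: velocity relative to the water = (-1.804, 0.597) m/s; the water relative to ground = (-0.400, 0.000) m/s.
Velocity relative to ground = (-1.804, 0.597) + (-0.400, 0.000) = (-2.204, 0.597) m/s.
Speed = |(-2.204, 0.597)| = 2.283 m/s.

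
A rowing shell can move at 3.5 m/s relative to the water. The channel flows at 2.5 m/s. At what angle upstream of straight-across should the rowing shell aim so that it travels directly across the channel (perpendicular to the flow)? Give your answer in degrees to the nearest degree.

To cancel the current, the upstream component of the rowing shell's velocity must equal the flow: 3.5 sin θ = 2.5.
sin θ = 2.5 / 3.5 = 0.7143.
θ = arcsin(0.7143) = 45.585°.

46°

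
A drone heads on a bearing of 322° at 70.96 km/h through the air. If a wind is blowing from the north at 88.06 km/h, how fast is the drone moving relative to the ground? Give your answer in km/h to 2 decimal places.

Taking east as x and north as y: velocity relative to the air = (-43.687, 55.917) km/h; the air relative to ground = (0.000, -88.060) km/h.
Velocity relative to ground = (-43.687, 55.917) + (0.000, -88.060) = (-43.687, -32.143) km/h.
Speed = |(-43.687, -32.143)| = 54.238 km/h.

54.24 km/h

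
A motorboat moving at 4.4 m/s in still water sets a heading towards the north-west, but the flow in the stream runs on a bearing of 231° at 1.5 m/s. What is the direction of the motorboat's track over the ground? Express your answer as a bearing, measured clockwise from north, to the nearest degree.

Taking east as x and north as y: velocity relative to the water = (-3.111, 3.111) m/s; the water relative to ground = (-1.166, -0.944) m/s.
Velocity relative to ground = (-3.111, 3.111) + (-1.166, -0.944) = (-4.277, 2.167) m/s.
Bearing = atan2(-4.28, 2.17) = 296.87° clockwise from north.

297°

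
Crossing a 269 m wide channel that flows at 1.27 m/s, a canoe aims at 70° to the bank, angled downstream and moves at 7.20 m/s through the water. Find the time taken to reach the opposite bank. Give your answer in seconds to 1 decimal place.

39.8 s

The component of the canoe's velocity perpendicular to the bank is 7.20 × sin 70° = 6.766 m/s.
Only the cross-stream component determines the crossing time; the current contributes nothing perpendicular to the bank.
Time = 269 / 6.766 = 39.759 s.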